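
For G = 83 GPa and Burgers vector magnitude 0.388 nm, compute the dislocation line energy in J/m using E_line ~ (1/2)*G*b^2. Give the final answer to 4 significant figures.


E = G*b^2/2
b = 0.388 nm = 3.88e-10 m
G = 83 GPa = 8.3e+10 Pa
E = 0.5 * 8.3e+10 * (3.88e-10)^2
E = 6.248e-09 J/m


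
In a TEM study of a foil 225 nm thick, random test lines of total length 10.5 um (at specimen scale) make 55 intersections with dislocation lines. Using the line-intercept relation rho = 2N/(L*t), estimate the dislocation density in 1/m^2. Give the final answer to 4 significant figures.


rho = 2N / (L * t)
L = 10.5 um = 1.05e-05 m, t = 225 nm = 2.25e-07 m
rho = 2 * 55 / (1.05e-05 * 2.25e-07)
rho = 4.656e+13 1/m^2


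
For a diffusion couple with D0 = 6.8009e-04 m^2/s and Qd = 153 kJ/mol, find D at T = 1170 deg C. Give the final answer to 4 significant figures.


D = D0 * exp(-Qd / (R*T))
T = 1443.15 K
D = 6.8009e-04 * exp(-153e3 / (8.314 * 1443.15))
D = 1.97e-09 m^2/s


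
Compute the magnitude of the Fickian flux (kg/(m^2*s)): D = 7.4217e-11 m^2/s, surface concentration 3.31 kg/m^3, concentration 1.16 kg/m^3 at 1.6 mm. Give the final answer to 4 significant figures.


J = -D * (dC/dx) = D * (C1 - C2) / dx
J = 7.4217e-11 * (3.31 - 1.16) / 1.6e-03
J = 9.973e-08 kg/(m^2*s)


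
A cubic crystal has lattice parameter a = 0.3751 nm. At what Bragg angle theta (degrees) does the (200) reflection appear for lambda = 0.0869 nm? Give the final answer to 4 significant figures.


d = a / sqrt(h^2+k^2+l^2)
d = 0.3751 / sqrt(4) = 0.18755 nm
lambda = 2*d*sin(theta)  =>  sin(theta) = lambda / (2*d)
sin(theta) = 0.0869 / (2 * 0.18755) = 0.231672
theta = 13.4 deg


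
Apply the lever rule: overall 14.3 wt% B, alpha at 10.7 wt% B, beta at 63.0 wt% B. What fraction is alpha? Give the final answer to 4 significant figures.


f_alpha = (C_beta - C0) / (C_beta - C_alpha)
f_alpha = (63.0 - 14.3) / (63.0 - 10.7)
f_alpha = 0.9312


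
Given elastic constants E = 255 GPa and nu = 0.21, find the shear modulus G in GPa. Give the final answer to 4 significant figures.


G = E / (2*(1+nu))
G = 255 / (2*(1+0.21))
G = 105.4 GPa


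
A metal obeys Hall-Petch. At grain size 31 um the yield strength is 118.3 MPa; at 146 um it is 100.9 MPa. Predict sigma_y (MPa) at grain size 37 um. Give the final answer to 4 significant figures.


sigma_y = sigma0 + k / sqrt(d)
1/sqrt(d1) = 1/sqrt(3.1e-05) = 179.605;  1/sqrt(d2) = 82.7606
k = (sigma1 - sigma2) / (1/sqrt(d1) - 1/sqrt(d2)) = (118.3 - 100.9) / (179.605 - 82.7606) = 0.179669 MPa*m^0.5
sigma0 = sigma1 - k/sqrt(d1) = 118.3 - 0.179669*179.605 = 86.0305 MPa
sigma_y(d3) = 86.0305 + 0.179669 / sqrt(3.7e-05) = 115.6 MPa


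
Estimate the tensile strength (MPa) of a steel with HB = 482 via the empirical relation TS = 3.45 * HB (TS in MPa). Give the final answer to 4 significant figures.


TS (MPa) = 3.45 * HB
TS = 3.45 * 482
TS = 1663 MPa


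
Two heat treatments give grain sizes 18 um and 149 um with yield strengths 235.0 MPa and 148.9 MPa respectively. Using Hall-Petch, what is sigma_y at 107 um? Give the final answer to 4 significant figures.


sigma_y = sigma0 + k / sqrt(d)
1/sqrt(d1) = 1/sqrt(1.8e-05) = 235.702;  1/sqrt(d2) = 81.9232
k = (sigma1 - sigma2) / (1/sqrt(d1) - 1/sqrt(d2)) = (235.0 - 148.9) / (235.702 - 81.9232) = 0.559894 MPa*m^0.5
sigma0 = sigma1 - k/sqrt(d1) = 235.0 - 0.559894*235.702 = 103.032 MPa
sigma_y(d3) = 103.032 + 0.559894 / sqrt(1.07e-04) = 157.2 MPa


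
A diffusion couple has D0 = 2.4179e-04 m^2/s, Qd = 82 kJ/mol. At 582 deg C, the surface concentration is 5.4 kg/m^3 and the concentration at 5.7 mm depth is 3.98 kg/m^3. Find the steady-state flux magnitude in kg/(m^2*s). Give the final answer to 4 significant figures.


Step 1: D = D0 * exp(-Qd/(R*T))
T = 582 + 273.15 = 855.15 K
D = 2.4179e-04 * exp(-82e3 / (8.314 * 855.15)) = 2.36864e-09 m^2/s
Step 2: J = D * (C1 - C2) / dx
J = 2.36864e-09 * (5.4 - 3.98) / 5.7e-03
J = 5.901e-07 kg/(m^2*s)


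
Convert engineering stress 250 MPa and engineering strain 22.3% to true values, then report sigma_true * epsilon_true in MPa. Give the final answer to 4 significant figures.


sigma_true = sigma_eng * (1 + epsilon_eng)
sigma_true = 250 * (1 + 0.223) = 305.75 MPa
epsilon_true = ln(1 + epsilon_eng)
epsilon_true = ln(1 + 0.223) = 0.201307
sigma_true * epsilon_true = 305.75 * 0.201307 = 61.55 MPa


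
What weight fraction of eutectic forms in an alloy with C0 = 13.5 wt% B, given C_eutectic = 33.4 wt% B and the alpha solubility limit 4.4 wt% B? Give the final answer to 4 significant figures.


f_primary = (C_e - C0) / (C_e - C_alpha_max)
f_primary = (33.4 - 13.5) / (33.4 - 4.4)
f_primary = 0.686207
f_eutectic = 1 - 0.686207 = 0.3138


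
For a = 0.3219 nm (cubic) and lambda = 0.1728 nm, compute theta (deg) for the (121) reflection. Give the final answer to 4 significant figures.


d = a / sqrt(h^2+k^2+l^2)
d = 0.3219 / sqrt(6) = 0.131415 nm
lambda = 2*d*sin(theta)  =>  sin(theta) = lambda / (2*d)
sin(theta) = 0.1728 / (2 * 0.131415) = 0.657459
theta = 41.11 deg


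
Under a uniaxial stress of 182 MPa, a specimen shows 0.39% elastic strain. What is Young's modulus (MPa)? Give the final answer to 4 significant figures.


E = sigma / epsilon
epsilon = 0.39% = 3.9e-03
E = 182 / 3.9e-03
E = 46670 MPa


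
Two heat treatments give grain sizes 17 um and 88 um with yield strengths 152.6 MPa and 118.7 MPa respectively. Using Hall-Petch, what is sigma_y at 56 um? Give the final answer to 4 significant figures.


sigma_y = sigma0 + k / sqrt(d)
1/sqrt(d1) = 1/sqrt(1.7e-05) = 242.536;  1/sqrt(d2) = 106.6
k = (sigma1 - sigma2) / (1/sqrt(d1) - 1/sqrt(d2)) = (152.6 - 118.7) / (242.536 - 106.6) = 0.249383 MPa*m^0.5
sigma0 = sigma1 - k/sqrt(d1) = 152.6 - 0.249383*242.536 = 92.1156 MPa
sigma_y(d3) = 92.1156 + 0.249383 / sqrt(5.6e-05) = 125.4 MPa


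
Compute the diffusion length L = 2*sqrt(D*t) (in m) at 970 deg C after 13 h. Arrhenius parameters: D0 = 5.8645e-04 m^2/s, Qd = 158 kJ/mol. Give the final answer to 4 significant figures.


Step 1: D = D0 * exp(-Qd/(R*T))
T = 1243.15 K
D = 5.8645e-04 * exp(-158e3 / (8.314 * 1243.15)) = 1.34633e-10 m^2/s
Step 2: L = 2*sqrt(D*t)
t = 13 h = 46800 s
L = 2*sqrt(1.34633e-10 * 46800) = 5.02e-03 m


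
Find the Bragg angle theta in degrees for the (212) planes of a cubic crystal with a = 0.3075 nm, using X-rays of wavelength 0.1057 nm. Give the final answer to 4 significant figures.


d = a / sqrt(h^2+k^2+l^2)
d = 0.3075 / sqrt(9) = 0.1025 nm
lambda = 2*d*sin(theta)  =>  sin(theta) = lambda / (2*d)
sin(theta) = 0.1057 / (2 * 0.1025) = 0.51561
theta = 31.04 deg


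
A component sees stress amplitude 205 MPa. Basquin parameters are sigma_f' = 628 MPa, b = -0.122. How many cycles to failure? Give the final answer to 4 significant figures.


sigma_a = sigma_f' * (2*Nf)^b
2*Nf = (sigma_a / sigma_f')^(1/b)
2*Nf = (205 / 628)^(1/-0.122)
2*Nf = 9667.04
Nf = 4834 cycles


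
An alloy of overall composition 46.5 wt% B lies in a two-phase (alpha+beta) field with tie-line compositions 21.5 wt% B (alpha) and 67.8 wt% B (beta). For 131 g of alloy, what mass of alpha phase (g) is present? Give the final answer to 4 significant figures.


f_alpha = (C_beta - C0) / (C_beta - C_alpha)
f_alpha = (67.8 - 46.5) / (67.8 - 21.5) = 0.460043
m_alpha = f_alpha * m_total = 0.460043 * 131 = 60.27 g


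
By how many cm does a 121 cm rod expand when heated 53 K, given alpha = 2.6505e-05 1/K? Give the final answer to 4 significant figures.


dL = L0 * alpha * dT
dL = 121 * 2.6505e-05 * 53
dL = 0.17 cm


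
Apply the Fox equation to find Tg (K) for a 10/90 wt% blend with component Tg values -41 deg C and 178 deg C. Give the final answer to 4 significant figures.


1/Tg = w1/Tg1 + w2/Tg2 (in Kelvin)
Tg1 = 232.15 K, Tg2 = 451.15 K
1/Tg = 0.1/232.15 + 0.9/451.15
Tg = 412.3 K


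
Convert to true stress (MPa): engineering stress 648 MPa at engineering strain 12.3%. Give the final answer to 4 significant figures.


sigma_true = sigma_eng * (1 + epsilon_eng)
sigma_true = 648 * (1 + 0.123)
sigma_true = 727.7 MPa


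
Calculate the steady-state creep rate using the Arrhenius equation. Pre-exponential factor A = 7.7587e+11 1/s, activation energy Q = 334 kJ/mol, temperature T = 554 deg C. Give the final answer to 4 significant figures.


rate = A * exp(-Q / (R*T))
T = 554 + 273.15 = 827.15 K
rate = 7.7587e+11 * exp(-334e3 / (8.314 * 827.15))
rate = 6.264e-10 1/s


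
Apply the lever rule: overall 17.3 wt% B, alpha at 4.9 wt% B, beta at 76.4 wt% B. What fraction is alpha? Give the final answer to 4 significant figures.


f_alpha = (C_beta - C0) / (C_beta - C_alpha)
f_alpha = (76.4 - 17.3) / (76.4 - 4.9)
f_alpha = 0.8266


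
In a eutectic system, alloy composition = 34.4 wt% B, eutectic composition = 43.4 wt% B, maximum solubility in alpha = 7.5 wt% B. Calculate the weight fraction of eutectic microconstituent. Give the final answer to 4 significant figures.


f_primary = (C_e - C0) / (C_e - C_alpha_max)
f_primary = (43.4 - 34.4) / (43.4 - 7.5)
f_primary = 0.250696
f_eutectic = 1 - 0.250696 = 0.7493


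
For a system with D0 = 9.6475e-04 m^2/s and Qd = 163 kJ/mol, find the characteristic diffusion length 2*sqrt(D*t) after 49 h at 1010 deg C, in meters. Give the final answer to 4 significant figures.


Step 1: D = D0 * exp(-Qd/(R*T))
T = 1283.15 K
D = 9.6475e-04 * exp(-163e3 / (8.314 * 1283.15)) = 2.23228e-10 m^2/s
Step 2: L = 2*sqrt(D*t)
t = 49 h = 176400 s
L = 2*sqrt(2.23228e-10 * 176400) = 0.01255 m


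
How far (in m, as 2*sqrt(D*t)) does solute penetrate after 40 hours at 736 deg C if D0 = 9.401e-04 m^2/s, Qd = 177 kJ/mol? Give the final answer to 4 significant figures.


Step 1: D = D0 * exp(-Qd/(R*T))
T = 1009.15 K
D = 9.401e-04 * exp(-177e3 / (8.314 * 1009.15)) = 6.47353e-13 m^2/s
Step 2: L = 2*sqrt(D*t)
t = 40 h = 144000 s
L = 2*sqrt(6.47353e-13 * 144000) = 6.106e-04 m


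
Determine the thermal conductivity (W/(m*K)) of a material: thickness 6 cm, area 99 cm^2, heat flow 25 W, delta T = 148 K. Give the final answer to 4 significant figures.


k = Q*L / (A*dT)
L = 0.06 m, A = 9.9e-03 m^2
k = 25 * 0.06 / (9.9e-03 * 148)
k = 1.024 W/(m*K)


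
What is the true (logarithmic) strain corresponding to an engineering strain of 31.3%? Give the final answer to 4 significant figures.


epsilon_true = ln(1 + epsilon_eng)
epsilon_true = ln(1 + 0.313)
epsilon_true = 0.2723


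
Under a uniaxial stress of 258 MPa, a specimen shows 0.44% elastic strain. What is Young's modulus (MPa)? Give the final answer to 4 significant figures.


E = sigma / epsilon
epsilon = 0.44% = 4.4e-03
E = 258 / 4.4e-03
E = 58640 MPa


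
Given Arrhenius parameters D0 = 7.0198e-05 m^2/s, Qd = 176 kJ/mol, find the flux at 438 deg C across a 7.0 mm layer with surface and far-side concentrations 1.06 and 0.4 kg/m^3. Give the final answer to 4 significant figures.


Step 1: D = D0 * exp(-Qd/(R*T))
T = 438 + 273.15 = 711.15 K
D = 7.0198e-05 * exp(-176e3 / (8.314 * 711.15)) = 8.2888e-18 m^2/s
Step 2: J = D * (C1 - C2) / dx
J = 8.2888e-18 * (1.06 - 0.4) / 7e-03
J = 7.815e-16 kg/(m^2*s)


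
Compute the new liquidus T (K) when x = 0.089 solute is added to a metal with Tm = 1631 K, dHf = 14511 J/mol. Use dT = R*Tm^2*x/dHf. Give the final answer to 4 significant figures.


dT = R*Tm^2*x / dHf
dT = 8.314 * 1631^2 * 0.089 / 14511
dT = 135.647 K
T_new = 1631 - 135.647 = 1495 K


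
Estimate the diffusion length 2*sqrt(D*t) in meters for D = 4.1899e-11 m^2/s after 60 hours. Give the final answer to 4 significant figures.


t = 60 hr = 216000 s
Diffusion length = 2*sqrt(D*t)
= 2*sqrt(4.1899e-11 * 216000)
= 6.017e-03 m


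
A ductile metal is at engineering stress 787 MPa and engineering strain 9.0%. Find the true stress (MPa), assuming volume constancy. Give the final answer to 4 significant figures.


sigma_true = sigma_eng * (1 + epsilon_eng)
sigma_true = 787 * (1 + 0.09)
sigma_true = 857.8 MPa


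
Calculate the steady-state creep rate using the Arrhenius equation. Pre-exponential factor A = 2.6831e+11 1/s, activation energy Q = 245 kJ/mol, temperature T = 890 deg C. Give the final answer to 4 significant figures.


rate = A * exp(-Q / (R*T))
T = 890 + 273.15 = 1163.15 K
rate = 2.6831e+11 * exp(-245e3 / (8.314 * 1163.15))
rate = 2.666 1/s


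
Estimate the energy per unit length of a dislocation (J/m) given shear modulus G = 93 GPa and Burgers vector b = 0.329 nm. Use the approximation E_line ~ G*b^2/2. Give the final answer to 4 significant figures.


E = G*b^2/2
b = 0.329 nm = 3.29e-10 m
G = 93 GPa = 9.3e+10 Pa
E = 0.5 * 9.3e+10 * (3.29e-10)^2
E = 5.033e-09 J/m


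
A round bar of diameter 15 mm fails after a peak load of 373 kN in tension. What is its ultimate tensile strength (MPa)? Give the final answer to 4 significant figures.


A0 = pi*(d/2)^2 = pi*(15/2)^2 = 176.715 mm^2
UTS = F_max / A0 = 373*1000 / 176.715
UTS = 2111 MPa


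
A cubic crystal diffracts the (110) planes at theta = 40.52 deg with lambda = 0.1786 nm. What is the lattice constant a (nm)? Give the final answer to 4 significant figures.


d = lambda / (2*sin(theta))
d = 0.1786 / (2*sin(40.52 deg))
d = 0.137445 nm
a = d * sqrt(h^2+k^2+l^2) = 0.137445 * sqrt(2)
a = 0.1944 nm


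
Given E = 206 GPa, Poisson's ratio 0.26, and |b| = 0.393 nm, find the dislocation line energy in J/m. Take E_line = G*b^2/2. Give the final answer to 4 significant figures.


Step 1: G = E / (2*(1+nu))
G = 206 / (2*(1+0.26)) = 81.746 GPa = 8.1746e+10 Pa
Step 2: E_line = G*b^2/2
b = 0.393 nm = 3.93e-10 m
E_line = 0.5 * 8.1746e+10 * (3.93e-10)^2 = 6.313e-09 J/m


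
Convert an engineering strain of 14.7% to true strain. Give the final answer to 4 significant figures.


epsilon_true = ln(1 + epsilon_eng)
epsilon_true = ln(1 + 0.147)
epsilon_true = 0.1371


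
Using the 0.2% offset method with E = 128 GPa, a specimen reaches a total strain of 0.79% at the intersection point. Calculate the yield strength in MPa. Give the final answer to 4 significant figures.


Offset strain = 0.002
Elastic strain at yield = total_strain - offset = 7.9e-03 - 0.002 = 5.9e-03
sigma_y = E * elastic_strain = 128000 * 5.9e-03
sigma_y = 755.2 MPa


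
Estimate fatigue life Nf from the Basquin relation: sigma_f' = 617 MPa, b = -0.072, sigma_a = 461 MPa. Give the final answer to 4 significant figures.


sigma_a = sigma_f' * (2*Nf)^b
2*Nf = (sigma_a / sigma_f')^(1/b)
2*Nf = (461 / 617)^(1/-0.072)
2*Nf = 57.2947
Nf = 28.65 cycles


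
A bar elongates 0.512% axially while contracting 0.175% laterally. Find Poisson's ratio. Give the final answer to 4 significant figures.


nu = -epsilon_lat / epsilon_axial
Lateral strain is contraction (negative), so using magnitudes:
nu = 0.175 / 0.512
nu = 0.3418


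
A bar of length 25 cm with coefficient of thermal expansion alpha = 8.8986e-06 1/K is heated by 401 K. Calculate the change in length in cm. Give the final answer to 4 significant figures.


dL = L0 * alpha * dT
dL = 25 * 8.8986e-06 * 401
dL = 0.08921 cm


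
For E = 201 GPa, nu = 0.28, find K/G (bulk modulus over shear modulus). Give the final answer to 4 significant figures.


G = E / (2*(1+nu))
G = 201 / (2*(1+0.28)) = 78.5156 GPa
K = E / (3*(1-2*nu))
K = 201 / (3*(1-2*0.28)) = 152.273 GPa
K/G = 152.273 / 78.5156 = 1.939


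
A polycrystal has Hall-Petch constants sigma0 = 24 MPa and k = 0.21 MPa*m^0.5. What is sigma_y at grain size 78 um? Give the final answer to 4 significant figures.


sigma_y = sigma0 + k / sqrt(d)
d = 78 um = 7.8e-05 m
sigma_y = 24 + 0.21 / sqrt(7.8e-05)
sigma_y = 47.78 MPa


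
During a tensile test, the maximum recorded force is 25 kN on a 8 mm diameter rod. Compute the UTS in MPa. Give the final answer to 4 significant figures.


A0 = pi*(d/2)^2 = pi*(8/2)^2 = 50.2655 mm^2
UTS = F_max / A0 = 25*1000 / 50.2655
UTS = 497.4 MPa


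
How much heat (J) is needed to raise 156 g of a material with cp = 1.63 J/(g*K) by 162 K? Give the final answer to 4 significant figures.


Q = m * cp * dT
Q = 156 * 1.63 * 162
Q = 41190 J


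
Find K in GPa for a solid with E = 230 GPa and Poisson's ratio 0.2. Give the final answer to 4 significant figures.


K = E / (3*(1-2*nu))
K = 230 / (3*(1-2*0.2))
K = 127.8 GPa


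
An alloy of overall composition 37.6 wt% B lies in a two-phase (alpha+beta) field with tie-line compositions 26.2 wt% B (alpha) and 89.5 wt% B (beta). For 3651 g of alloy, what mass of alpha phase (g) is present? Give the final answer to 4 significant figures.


f_alpha = (C_beta - C0) / (C_beta - C_alpha)
f_alpha = (89.5 - 37.6) / (89.5 - 26.2) = 0.819905
m_alpha = f_alpha * m_total = 0.819905 * 3651 = 2993 g


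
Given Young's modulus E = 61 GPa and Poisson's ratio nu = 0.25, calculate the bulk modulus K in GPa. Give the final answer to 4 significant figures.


K = E / (3*(1-2*nu))
K = 61 / (3*(1-2*0.25))
K = 40.67 GPa


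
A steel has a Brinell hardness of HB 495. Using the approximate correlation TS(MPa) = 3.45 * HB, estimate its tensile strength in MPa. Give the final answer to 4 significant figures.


TS (MPa) = 3.45 * HB
TS = 3.45 * 495
TS = 1708 MPa


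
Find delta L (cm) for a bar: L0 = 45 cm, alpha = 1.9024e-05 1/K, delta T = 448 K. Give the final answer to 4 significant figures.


dL = L0 * alpha * dT
dL = 45 * 1.9024e-05 * 448
dL = 0.3835 cm


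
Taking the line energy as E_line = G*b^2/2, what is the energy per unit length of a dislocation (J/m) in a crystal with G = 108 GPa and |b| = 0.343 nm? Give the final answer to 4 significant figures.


E = G*b^2/2
b = 0.343 nm = 3.43e-10 m
G = 108 GPa = 1.08e+11 Pa
E = 0.5 * 1.08e+11 * (3.43e-10)^2
E = 6.353e-09 J/m


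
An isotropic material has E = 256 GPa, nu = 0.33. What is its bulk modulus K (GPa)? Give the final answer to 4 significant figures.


K = E / (3*(1-2*nu))
K = 256 / (3*(1-2*0.33))
K = 251 GPa


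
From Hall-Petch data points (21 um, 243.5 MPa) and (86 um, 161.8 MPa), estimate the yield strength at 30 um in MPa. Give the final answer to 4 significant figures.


sigma_y = sigma0 + k / sqrt(d)
1/sqrt(d1) = 1/sqrt(2.1e-05) = 218.218;  1/sqrt(d2) = 107.833
k = (sigma1 - sigma2) / (1/sqrt(d1) - 1/sqrt(d2)) = (243.5 - 161.8) / (218.218 - 107.833) = 0.740136 MPa*m^0.5
sigma0 = sigma1 - k/sqrt(d1) = 243.5 - 0.740136*218.218 = 81.9891 MPa
sigma_y(d3) = 81.9891 + 0.740136 / sqrt(3e-05) = 217.1 MPa


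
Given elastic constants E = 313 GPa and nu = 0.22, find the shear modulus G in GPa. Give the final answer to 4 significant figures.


G = E / (2*(1+nu))
G = 313 / (2*(1+0.22))
G = 128.3 GPa


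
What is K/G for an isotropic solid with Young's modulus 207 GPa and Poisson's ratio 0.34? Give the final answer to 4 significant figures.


G = E / (2*(1+nu))
G = 207 / (2*(1+0.34)) = 77.2388 GPa
K = E / (3*(1-2*nu))
K = 207 / (3*(1-2*0.34)) = 215.625 GPa
K/G = 215.625 / 77.2388 = 2.792


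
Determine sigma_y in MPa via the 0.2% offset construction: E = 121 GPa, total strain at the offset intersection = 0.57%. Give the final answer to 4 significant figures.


Offset strain = 0.002
Elastic strain at yield = total_strain - offset = 5.7e-03 - 0.002 = 3.7e-03
sigma_y = E * elastic_strain = 121000 * 3.7e-03
sigma_y = 447.7 MPa


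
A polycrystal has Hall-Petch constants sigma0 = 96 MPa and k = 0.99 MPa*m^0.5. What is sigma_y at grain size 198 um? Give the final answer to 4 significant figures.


sigma_y = sigma0 + k / sqrt(d)
d = 198 um = 1.98e-04 m
sigma_y = 96 + 0.99 / sqrt(1.98e-04)
sigma_y = 166.4 MPa


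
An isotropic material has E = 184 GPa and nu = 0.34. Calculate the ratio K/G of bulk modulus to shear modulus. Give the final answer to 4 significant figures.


G = E / (2*(1+nu))
G = 184 / (2*(1+0.34)) = 68.6567 GPa
K = E / (3*(1-2*nu))
K = 184 / (3*(1-2*0.34)) = 191.667 GPa
K/G = 191.667 / 68.6567 = 2.792


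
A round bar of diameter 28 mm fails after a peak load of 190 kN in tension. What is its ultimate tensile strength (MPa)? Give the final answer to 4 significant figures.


A0 = pi*(d/2)^2 = pi*(28/2)^2 = 615.752 mm^2
UTS = F_max / A0 = 190*1000 / 615.752
UTS = 308.6 MPa


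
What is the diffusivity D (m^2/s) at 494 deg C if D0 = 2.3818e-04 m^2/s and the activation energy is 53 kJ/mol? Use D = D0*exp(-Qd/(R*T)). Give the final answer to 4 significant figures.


D = D0 * exp(-Qd / (R*T))
T = 767.15 K
D = 2.3818e-04 * exp(-53e3 / (8.314 * 767.15))
D = 5.862e-08 m^2/s


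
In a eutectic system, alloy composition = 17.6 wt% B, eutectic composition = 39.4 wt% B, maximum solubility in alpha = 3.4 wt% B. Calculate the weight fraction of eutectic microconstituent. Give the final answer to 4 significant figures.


f_primary = (C_e - C0) / (C_e - C_alpha_max)
f_primary = (39.4 - 17.6) / (39.4 - 3.4)
f_primary = 0.605556
f_eutectic = 1 - 0.605556 = 0.3944


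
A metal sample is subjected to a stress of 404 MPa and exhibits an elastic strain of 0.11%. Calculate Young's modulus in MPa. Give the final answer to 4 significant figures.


E = sigma / epsilon
epsilon = 0.11% = 1.1e-03
E = 404 / 1.1e-03
E = 367300 MPa


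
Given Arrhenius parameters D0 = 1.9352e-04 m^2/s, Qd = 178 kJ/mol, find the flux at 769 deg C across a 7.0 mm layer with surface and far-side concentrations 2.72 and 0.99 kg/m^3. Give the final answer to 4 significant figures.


Step 1: D = D0 * exp(-Qd/(R*T))
T = 769 + 273.15 = 1042.15 K
D = 1.9352e-04 * exp(-178e3 / (8.314 * 1042.15)) = 2.31573e-13 m^2/s
Step 2: J = D * (C1 - C2) / dx
J = 2.31573e-13 * (2.72 - 0.99) / 7e-03
J = 5.723e-11 kg/(m^2*s)


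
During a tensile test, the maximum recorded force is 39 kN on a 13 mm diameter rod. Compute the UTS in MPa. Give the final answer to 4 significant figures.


A0 = pi*(d/2)^2 = pi*(13/2)^2 = 132.732 mm^2
UTS = F_max / A0 = 39*1000 / 132.732
UTS = 293.8 MPa


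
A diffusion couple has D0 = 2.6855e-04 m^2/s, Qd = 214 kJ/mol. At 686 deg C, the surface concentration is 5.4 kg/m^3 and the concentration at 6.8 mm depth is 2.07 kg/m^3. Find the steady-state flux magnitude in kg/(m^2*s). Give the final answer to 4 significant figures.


Step 1: D = D0 * exp(-Qd/(R*T))
T = 686 + 273.15 = 959.15 K
D = 2.6855e-04 * exp(-214e3 / (8.314 * 959.15)) = 5.94721e-16 m^2/s
Step 2: J = D * (C1 - C2) / dx
J = 5.94721e-16 * (5.4 - 2.07) / 6.8e-03
J = 2.912e-13 kg/(m^2*s)


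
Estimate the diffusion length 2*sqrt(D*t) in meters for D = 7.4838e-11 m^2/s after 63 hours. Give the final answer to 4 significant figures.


t = 63 hr = 226800 s
Diffusion length = 2*sqrt(D*t)
= 2*sqrt(7.4838e-11 * 226800)
= 8.24e-03 m


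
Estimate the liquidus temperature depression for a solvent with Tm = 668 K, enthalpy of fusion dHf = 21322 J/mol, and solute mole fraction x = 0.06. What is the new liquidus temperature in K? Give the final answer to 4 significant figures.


dT = R*Tm^2*x / dHf
dT = 8.314 * 668^2 * 0.06 / 21322
dT = 10.4397 K
T_new = 668 - 10.4397 = 657.6 K


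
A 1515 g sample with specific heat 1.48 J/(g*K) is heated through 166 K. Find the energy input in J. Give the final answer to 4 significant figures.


Q = m * cp * dT
Q = 1515 * 1.48 * 166
Q = 372200 J


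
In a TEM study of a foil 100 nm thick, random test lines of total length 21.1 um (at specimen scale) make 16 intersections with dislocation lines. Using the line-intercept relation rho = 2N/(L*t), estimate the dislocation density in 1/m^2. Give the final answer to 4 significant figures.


rho = 2N / (L * t)
L = 21.1 um = 2.11e-05 m, t = 100 nm = 1e-07 m
rho = 2 * 16 / (2.11e-05 * 1e-07)
rho = 1.517e+13 1/m^2


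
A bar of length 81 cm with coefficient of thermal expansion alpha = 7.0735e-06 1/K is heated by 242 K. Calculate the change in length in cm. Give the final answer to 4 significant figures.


dL = L0 * alpha * dT
dL = 81 * 7.0735e-06 * 242
dL = 0.1387 cm


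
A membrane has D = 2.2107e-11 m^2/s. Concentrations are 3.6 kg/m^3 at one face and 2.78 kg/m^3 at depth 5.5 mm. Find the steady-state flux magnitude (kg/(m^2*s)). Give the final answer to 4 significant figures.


J = -D * (dC/dx) = D * (C1 - C2) / dx
J = 2.2107e-11 * (3.6 - 2.78) / 5.5e-03
J = 3.296e-09 kg/(m^2*s)


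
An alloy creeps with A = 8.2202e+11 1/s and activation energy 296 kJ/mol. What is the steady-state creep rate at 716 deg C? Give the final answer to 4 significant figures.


rate = A * exp(-Q / (R*T))
T = 716 + 273.15 = 989.15 K
rate = 8.2202e+11 * exp(-296e3 / (8.314 * 989.15))
rate = 1.92e-04 1/s


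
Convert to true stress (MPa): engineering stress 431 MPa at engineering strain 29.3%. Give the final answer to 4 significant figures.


sigma_true = sigma_eng * (1 + epsilon_eng)
sigma_true = 431 * (1 + 0.293)
sigma_true = 557.3 MPa


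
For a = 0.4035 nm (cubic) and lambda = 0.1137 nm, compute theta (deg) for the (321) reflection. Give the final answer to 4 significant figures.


d = a / sqrt(h^2+k^2+l^2)
d = 0.4035 / sqrt(14) = 0.10784 nm
lambda = 2*d*sin(theta)  =>  sin(theta) = lambda / (2*d)
sin(theta) = 0.1137 / (2 * 0.10784) = 0.52717
theta = 31.81 deg


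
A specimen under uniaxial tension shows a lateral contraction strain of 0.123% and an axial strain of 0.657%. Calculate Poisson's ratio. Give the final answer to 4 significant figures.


nu = -epsilon_lat / epsilon_axial
Lateral strain is contraction (negative), so using magnitudes:
nu = 0.123 / 0.657
nu = 0.1872


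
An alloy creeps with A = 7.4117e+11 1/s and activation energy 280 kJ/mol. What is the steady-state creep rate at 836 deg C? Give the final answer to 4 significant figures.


rate = A * exp(-Q / (R*T))
T = 836 + 273.15 = 1109.15 K
rate = 7.4117e+11 * exp(-280e3 / (8.314 * 1109.15))
rate = 0.0482 1/s


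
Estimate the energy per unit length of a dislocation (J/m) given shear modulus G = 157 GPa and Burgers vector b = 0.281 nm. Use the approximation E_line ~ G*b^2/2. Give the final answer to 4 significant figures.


E = G*b^2/2
b = 0.281 nm = 2.81e-10 m
G = 157 GPa = 1.57e+11 Pa
E = 0.5 * 1.57e+11 * (2.81e-10)^2
E = 6.198e-09 J/m


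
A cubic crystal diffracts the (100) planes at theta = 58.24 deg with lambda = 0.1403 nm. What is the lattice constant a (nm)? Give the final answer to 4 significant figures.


d = lambda / (2*sin(theta))
d = 0.1403 / (2*sin(58.24 deg))
d = 0.0825041 nm
a = d * sqrt(h^2+k^2+l^2) = 0.0825041 * sqrt(1)
a = 0.0825 nm


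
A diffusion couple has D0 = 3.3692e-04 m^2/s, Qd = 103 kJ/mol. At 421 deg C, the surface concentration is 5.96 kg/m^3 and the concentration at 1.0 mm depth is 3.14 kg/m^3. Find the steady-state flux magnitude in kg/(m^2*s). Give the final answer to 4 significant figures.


Step 1: D = D0 * exp(-Qd/(R*T))
T = 421 + 273.15 = 694.15 K
D = 3.3692e-04 * exp(-103e3 / (8.314 * 694.15)) = 5.97749e-12 m^2/s
Step 2: J = D * (C1 - C2) / dx
J = 5.97749e-12 * (5.96 - 3.14) / 1e-03
J = 1.686e-08 kg/(m^2*s)


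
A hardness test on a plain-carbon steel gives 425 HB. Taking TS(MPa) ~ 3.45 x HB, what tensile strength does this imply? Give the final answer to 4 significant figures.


TS (MPa) = 3.45 * HB
TS = 3.45 * 425
TS = 1466 MPa


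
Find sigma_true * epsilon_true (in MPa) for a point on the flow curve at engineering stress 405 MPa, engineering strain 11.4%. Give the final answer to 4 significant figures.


sigma_true = sigma_eng * (1 + epsilon_eng)
sigma_true = 405 * (1 + 0.114) = 451.17 MPa
epsilon_true = ln(1 + epsilon_eng)
epsilon_true = ln(1 + 0.114) = 0.107957
sigma_true * epsilon_true = 451.17 * 0.107957 = 48.71 MPa


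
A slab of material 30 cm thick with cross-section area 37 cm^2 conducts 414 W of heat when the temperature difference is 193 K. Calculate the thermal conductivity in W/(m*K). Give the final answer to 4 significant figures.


k = Q*L / (A*dT)
L = 0.3 m, A = 3.7e-03 m^2
k = 414 * 0.3 / (3.7e-03 * 193)
k = 173.9 W/(m*K)


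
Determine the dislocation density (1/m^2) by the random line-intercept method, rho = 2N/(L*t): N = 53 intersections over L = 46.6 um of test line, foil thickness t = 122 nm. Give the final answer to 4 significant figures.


rho = 2N / (L * t)
L = 46.6 um = 4.66e-05 m, t = 122 nm = 1.22e-07 m
rho = 2 * 53 / (4.66e-05 * 1.22e-07)
rho = 1.864e+13 1/m^2


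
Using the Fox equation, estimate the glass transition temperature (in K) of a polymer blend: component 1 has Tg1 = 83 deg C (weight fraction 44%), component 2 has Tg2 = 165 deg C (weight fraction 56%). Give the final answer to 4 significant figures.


1/Tg = w1/Tg1 + w2/Tg2 (in Kelvin)
Tg1 = 356.15 K, Tg2 = 438.15 K
1/Tg = 0.44/356.15 + 0.56/438.15
Tg = 397.8 K


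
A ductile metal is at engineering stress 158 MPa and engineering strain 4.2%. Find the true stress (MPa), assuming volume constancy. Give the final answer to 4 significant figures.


sigma_true = sigma_eng * (1 + epsilon_eng)
sigma_true = 158 * (1 + 0.042)
sigma_true = 164.6 MPa


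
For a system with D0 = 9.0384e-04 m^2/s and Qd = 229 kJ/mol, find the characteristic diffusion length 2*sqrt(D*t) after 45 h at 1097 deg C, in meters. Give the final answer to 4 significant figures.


Step 1: D = D0 * exp(-Qd/(R*T))
T = 1370.15 K
D = 9.0384e-04 * exp(-229e3 / (8.314 * 1370.15)) = 1.68089e-12 m^2/s
Step 2: L = 2*sqrt(D*t)
t = 45 h = 162000 s
L = 2*sqrt(1.68089e-12 * 162000) = 1.044e-03 m


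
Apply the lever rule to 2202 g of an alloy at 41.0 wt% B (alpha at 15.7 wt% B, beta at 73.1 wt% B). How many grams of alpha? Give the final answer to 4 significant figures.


f_alpha = (C_beta - C0) / (C_beta - C_alpha)
f_alpha = (73.1 - 41.0) / (73.1 - 15.7) = 0.559233
m_alpha = f_alpha * m_total = 0.559233 * 2202 = 1231 g


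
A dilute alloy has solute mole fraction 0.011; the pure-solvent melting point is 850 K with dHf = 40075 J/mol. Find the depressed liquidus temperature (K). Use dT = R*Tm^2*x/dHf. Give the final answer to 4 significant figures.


dT = R*Tm^2*x / dHf
dT = 8.314 * 850^2 * 0.011 / 40075
dT = 1.6488 K
T_new = 850 - 1.6488 = 848.4 K


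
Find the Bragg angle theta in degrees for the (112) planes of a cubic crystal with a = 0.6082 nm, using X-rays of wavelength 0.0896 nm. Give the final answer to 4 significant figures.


d = a / sqrt(h^2+k^2+l^2)
d = 0.6082 / sqrt(6) = 0.248297 nm
lambda = 2*d*sin(theta)  =>  sin(theta) = lambda / (2*d)
sin(theta) = 0.0896 / (2 * 0.248297) = 0.180429
theta = 10.39 deg


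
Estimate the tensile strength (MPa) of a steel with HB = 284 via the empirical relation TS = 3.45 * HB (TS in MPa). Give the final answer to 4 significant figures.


TS (MPa) = 3.45 * HB
TS = 3.45 * 284
TS = 979.8 MPa


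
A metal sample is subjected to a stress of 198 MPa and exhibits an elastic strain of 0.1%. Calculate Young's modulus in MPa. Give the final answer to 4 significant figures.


E = sigma / epsilon
epsilon = 0.1% = 1e-03
E = 198 / 1e-03
E = 198000 MPa


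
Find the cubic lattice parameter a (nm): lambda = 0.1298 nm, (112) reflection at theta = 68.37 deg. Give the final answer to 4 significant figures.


d = lambda / (2*sin(theta))
d = 0.1298 / (2*sin(68.37 deg))
d = 0.0698162 nm
a = d * sqrt(h^2+k^2+l^2) = 0.0698162 * sqrt(6)
a = 0.171 nm


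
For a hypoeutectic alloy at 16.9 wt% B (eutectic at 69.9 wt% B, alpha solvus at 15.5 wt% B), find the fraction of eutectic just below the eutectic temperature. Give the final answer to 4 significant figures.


f_primary = (C_e - C0) / (C_e - C_alpha_max)
f_primary = (69.9 - 16.9) / (69.9 - 15.5)
f_primary = 0.974265
f_eutectic = 1 - 0.974265 = 0.02574


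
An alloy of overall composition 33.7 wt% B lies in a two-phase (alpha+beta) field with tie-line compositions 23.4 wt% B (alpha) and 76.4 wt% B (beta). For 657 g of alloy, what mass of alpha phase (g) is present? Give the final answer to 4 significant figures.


f_alpha = (C_beta - C0) / (C_beta - C_alpha)
f_alpha = (76.4 - 33.7) / (76.4 - 23.4) = 0.80566
m_alpha = f_alpha * m_total = 0.80566 * 657 = 529.3 g


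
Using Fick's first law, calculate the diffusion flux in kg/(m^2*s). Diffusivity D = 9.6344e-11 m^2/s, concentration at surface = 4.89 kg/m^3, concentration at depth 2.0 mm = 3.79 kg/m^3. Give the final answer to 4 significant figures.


J = -D * (dC/dx) = D * (C1 - C2) / dx
J = 9.6344e-11 * (4.89 - 3.79) / 2e-03
J = 5.299e-08 kg/(m^2*s)


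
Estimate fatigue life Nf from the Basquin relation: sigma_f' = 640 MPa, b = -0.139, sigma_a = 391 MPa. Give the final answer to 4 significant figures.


sigma_a = sigma_f' * (2*Nf)^b
2*Nf = (sigma_a / sigma_f')^(1/b)
2*Nf = (391 / 640)^(1/-0.139)
2*Nf = 34.6411
Nf = 17.32 cycles


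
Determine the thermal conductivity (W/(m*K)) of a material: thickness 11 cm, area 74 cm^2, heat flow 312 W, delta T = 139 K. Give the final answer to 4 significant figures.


k = Q*L / (A*dT)
L = 0.11 m, A = 7.4e-03 m^2
k = 312 * 0.11 / (7.4e-03 * 139)
k = 33.37 W/(m*K)


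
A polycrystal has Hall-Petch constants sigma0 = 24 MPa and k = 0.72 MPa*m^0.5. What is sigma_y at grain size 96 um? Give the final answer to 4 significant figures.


sigma_y = sigma0 + k / sqrt(d)
d = 96 um = 9.6e-05 m
sigma_y = 24 + 0.72 / sqrt(9.6e-05)
sigma_y = 97.48 MPa


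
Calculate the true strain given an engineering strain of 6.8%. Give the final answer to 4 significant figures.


epsilon_true = ln(1 + epsilon_eng)
epsilon_true = ln(1 + 0.068)
epsilon_true = 0.06579


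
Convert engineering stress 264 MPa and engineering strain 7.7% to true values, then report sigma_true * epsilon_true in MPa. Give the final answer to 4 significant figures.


sigma_true = sigma_eng * (1 + epsilon_eng)
sigma_true = 264 * (1 + 0.077) = 284.328 MPa
epsilon_true = ln(1 + epsilon_eng)
epsilon_true = ln(1 + 0.077) = 0.0741794
sigma_true * epsilon_true = 284.328 * 0.0741794 = 21.09 MPa


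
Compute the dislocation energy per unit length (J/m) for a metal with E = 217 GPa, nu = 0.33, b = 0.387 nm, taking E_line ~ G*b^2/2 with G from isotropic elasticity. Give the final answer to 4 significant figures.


Step 1: G = E / (2*(1+nu))
G = 217 / (2*(1+0.33)) = 81.5789 GPa = 8.15789e+10 Pa
Step 2: E_line = G*b^2/2
b = 0.387 nm = 3.87e-10 m
E_line = 0.5 * 8.15789e+10 * (3.87e-10)^2 = 6.109e-09 J/m


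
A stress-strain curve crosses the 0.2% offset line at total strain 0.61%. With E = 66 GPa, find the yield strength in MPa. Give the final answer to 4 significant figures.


Offset strain = 0.002
Elastic strain at yield = total_strain - offset = 6.1e-03 - 0.002 = 4.1e-03
sigma_y = E * elastic_strain = 66000 * 4.1e-03
sigma_y = 270.6 MPa


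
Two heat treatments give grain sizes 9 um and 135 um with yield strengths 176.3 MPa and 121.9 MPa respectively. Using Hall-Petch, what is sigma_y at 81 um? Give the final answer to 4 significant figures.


sigma_y = sigma0 + k / sqrt(d)
1/sqrt(d1) = 1/sqrt(9e-06) = 333.333;  1/sqrt(d2) = 86.0663
k = (sigma1 - sigma2) / (1/sqrt(d1) - 1/sqrt(d2)) = (176.3 - 121.9) / (333.333 - 86.0663) = 0.220005 MPa*m^0.5
sigma0 = sigma1 - k/sqrt(d1) = 176.3 - 0.220005*333.333 = 102.965 MPa
sigma_y(d3) = 102.965 + 0.220005 / sqrt(8.1e-05) = 127.4 MPa


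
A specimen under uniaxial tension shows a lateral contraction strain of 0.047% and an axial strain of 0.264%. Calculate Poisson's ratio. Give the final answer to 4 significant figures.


nu = -epsilon_lat / epsilon_axial
Lateral strain is contraction (negative), so using magnitudes:
nu = 0.047 / 0.264
nu = 0.178


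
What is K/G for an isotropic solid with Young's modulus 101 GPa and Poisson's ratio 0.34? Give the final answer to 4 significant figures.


G = E / (2*(1+nu))
G = 101 / (2*(1+0.34)) = 37.6866 GPa
K = E / (3*(1-2*nu))
K = 101 / (3*(1-2*0.34)) = 105.208 GPa
K/G = 105.208 / 37.6866 = 2.792


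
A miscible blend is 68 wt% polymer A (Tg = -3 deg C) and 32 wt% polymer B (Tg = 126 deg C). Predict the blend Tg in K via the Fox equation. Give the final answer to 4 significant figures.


1/Tg = w1/Tg1 + w2/Tg2 (in Kelvin)
Tg1 = 270.15 K, Tg2 = 399.15 K
1/Tg = 0.68/270.15 + 0.32/399.15
Tg = 301.3 K


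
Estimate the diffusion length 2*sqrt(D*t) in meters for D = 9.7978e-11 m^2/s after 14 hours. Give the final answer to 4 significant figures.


t = 14 hr = 50400 s
Diffusion length = 2*sqrt(D*t)
= 2*sqrt(9.7978e-11 * 50400)
= 4.444e-03 m


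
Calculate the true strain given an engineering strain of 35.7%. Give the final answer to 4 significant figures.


epsilon_true = ln(1 + epsilon_eng)
epsilon_true = ln(1 + 0.357)
epsilon_true = 0.3053


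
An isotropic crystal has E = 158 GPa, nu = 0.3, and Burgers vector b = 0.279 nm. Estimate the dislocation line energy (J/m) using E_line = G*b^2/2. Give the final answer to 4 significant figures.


Step 1: G = E / (2*(1+nu))
G = 158 / (2*(1+0.3)) = 60.7692 GPa = 6.07692e+10 Pa
Step 2: E_line = G*b^2/2
b = 0.279 nm = 2.79e-10 m
E_line = 0.5 * 6.07692e+10 * (2.79e-10)^2 = 2.365e-09 J/m


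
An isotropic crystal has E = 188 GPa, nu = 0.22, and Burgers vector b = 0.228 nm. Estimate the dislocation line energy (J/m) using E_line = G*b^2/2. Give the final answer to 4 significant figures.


Step 1: G = E / (2*(1+nu))
G = 188 / (2*(1+0.22)) = 77.0492 GPa = 7.70492e+10 Pa
Step 2: E_line = G*b^2/2
b = 0.228 nm = 2.28e-10 m
E_line = 0.5 * 7.70492e+10 * (2.28e-10)^2 = 2.003e-09 J/m


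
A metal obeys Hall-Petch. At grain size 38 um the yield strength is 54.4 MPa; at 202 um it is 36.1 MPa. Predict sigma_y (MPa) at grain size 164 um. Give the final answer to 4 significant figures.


sigma_y = sigma0 + k / sqrt(d)
1/sqrt(d1) = 1/sqrt(3.8e-05) = 162.221;  1/sqrt(d2) = 70.3598
k = (sigma1 - sigma2) / (1/sqrt(d1) - 1/sqrt(d2)) = (54.4 - 36.1) / (162.221 - 70.3598) = 0.199213 MPa*m^0.5
sigma0 = sigma1 - k/sqrt(d1) = 54.4 - 0.199213*162.221 = 22.0835 MPa
sigma_y(d3) = 22.0835 + 0.199213 / sqrt(1.64e-04) = 37.64 MPa


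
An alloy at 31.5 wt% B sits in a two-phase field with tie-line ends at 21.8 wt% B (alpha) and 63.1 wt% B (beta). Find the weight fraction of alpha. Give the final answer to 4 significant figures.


f_alpha = (C_beta - C0) / (C_beta - C_alpha)
f_alpha = (63.1 - 31.5) / (63.1 - 21.8)
f_alpha = 0.7651


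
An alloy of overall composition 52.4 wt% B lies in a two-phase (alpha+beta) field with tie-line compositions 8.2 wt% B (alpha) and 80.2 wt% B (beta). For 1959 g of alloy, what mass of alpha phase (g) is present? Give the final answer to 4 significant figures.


f_alpha = (C_beta - C0) / (C_beta - C_alpha)
f_alpha = (80.2 - 52.4) / (80.2 - 8.2) = 0.386111
m_alpha = f_alpha * m_total = 0.386111 * 1959 = 756.4 g


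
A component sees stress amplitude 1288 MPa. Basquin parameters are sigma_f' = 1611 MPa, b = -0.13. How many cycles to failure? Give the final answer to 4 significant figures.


sigma_a = sigma_f' * (2*Nf)^b
2*Nf = (sigma_a / sigma_f')^(1/b)
2*Nf = (1288 / 1611)^(1/-0.13)
2*Nf = 5.5916
Nf = 2.796 cycles


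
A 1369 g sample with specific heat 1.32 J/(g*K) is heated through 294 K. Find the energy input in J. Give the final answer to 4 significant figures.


Q = m * cp * dT
Q = 1369 * 1.32 * 294
Q = 531300 J


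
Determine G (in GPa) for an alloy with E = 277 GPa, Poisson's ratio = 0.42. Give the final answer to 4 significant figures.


G = E / (2*(1+nu))
G = 277 / (2*(1+0.42))
G = 97.54 GPa


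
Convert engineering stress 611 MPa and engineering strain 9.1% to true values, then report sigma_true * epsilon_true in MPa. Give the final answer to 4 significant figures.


sigma_true = sigma_eng * (1 + epsilon_eng)
sigma_true = 611 * (1 + 0.091) = 666.601 MPa
epsilon_true = ln(1 + epsilon_eng)
epsilon_true = ln(1 + 0.091) = 0.0870947
sigma_true * epsilon_true = 666.601 * 0.0870947 = 58.06 MPa


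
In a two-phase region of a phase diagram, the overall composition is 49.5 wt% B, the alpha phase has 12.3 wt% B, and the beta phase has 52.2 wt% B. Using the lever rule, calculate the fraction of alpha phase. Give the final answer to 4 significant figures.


f_alpha = (C_beta - C0) / (C_beta - C_alpha)
f_alpha = (52.2 - 49.5) / (52.2 - 12.3)
f_alpha = 0.06767
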